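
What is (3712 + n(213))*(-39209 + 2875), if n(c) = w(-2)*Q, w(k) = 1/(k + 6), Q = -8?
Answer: -134799140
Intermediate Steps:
w(k) = 1/(6 + k)
n(c) = -2 (n(c) = -8/(6 - 2) = -8/4 = (1/4)*(-8) = -2)
(3712 + n(213))*(-39209 + 2875) = (3712 - 2)*(-39209 + 2875) = 3710*(-36334) = -134799140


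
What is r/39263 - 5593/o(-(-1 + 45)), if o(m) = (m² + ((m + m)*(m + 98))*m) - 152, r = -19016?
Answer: -4229539911/8279467336 ≈ -0.51085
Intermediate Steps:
o(m) = -152 + m² + 2*m²*(98 + m) (o(m) = (m² + ((2*m)*(98 + m))*m) - 152 = (m² + (2*m*(98 + m))*m) - 152 = (m² + 2*m²*(98 + m)) - 152 = -152 + m² + 2*m²*(98 + m))
r/39263 - 5593/o(-(-1 + 45)) = -19016/39263 - 5593/(-152 + 2*(-(-1 + 45))³ + 197*(-(-1 + 45))²) = -19016*1/39263 - 5593/(-152 + 2*(-1*44)³ + 197*(-1*44)²) = -19016/39263 - 5593/(-152 + 2*(-44)³ + 197*(-44)²) = -19016/39263 - 5593/(-152 + 2*(-85184) + 197*1936) = -19016/39263 - 5593/(-152 - 170368 + 381392) = -19016/39263 - 5593/210872 = -4229539911/8279467336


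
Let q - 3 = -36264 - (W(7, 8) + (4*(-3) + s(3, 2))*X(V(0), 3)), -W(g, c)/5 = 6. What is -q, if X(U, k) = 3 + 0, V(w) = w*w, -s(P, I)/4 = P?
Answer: 36159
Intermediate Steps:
s(P, I) = -4*P
W(g, c) = -30 (W(g, c) = -5*6 = -30)
V(w) = w²
X(U, k) = 3
q = -36159 (q = 3 + (-36264 - (-30 + (4*(-3) - 4*3)*3)) = 3 + (-36264 - (-30 + (-12 - 12)*3)) = 3 + (-36264 - (-30 - 24*3)) = 3 + (-36264 - (-30 - 72)) = 3 + (-36264 - 1*(-102)) = 3 + (-36264 + 102) = 3 - 36162 = -36159)
-q = -1*(-36159) = 36159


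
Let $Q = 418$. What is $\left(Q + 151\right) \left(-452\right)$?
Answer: $-257188$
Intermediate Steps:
$\left(Q + 151\right) \left(-452\right) = \left(418 + 151\right) \left(-452\right) = 569 \left(-452\right) = -257188$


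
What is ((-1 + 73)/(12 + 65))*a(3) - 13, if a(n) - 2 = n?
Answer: -641/77 ≈ -8.3247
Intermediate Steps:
a(n) = 2 + n
((-1 + 73)/(12 + 65))*a(3) - 13 = ((-1 + 73)/(12 + 65))*(2 + 3) - 13 = (72/77)*5 - 13 = 360/77 - 13 = -641/77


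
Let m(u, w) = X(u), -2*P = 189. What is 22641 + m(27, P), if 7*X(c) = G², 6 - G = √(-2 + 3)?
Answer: 158512/7 ≈ 22645.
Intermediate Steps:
P = -189/2 (P = -½*189 = -189/2 ≈ -94.500)
G = 5 (G = 6 - √(-2 + 3) = 6 - √1 = 6 - 1*1 = 6 - 1 = 5)
X(c) = 25/7 (X(c) = (⅐)*5² = (⅐)*25 = 25/7)
m(u, w) = 25/7
22641 + m(27, P) = 22641 + 25/7 = 158512/7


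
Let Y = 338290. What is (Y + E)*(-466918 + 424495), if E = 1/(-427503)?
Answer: -2045071276737529/142501 ≈ -1.4351e+10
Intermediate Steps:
E = -1/427503 ≈ -2.3392e-6
(Y + E)*(-466918 + 424495) = (338290 - 1/427503)*(-466918 + 424495) = (144619989869/427503)*(-42423) = -2045071276737529/142501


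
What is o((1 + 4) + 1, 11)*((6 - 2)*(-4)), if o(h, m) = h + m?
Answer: -272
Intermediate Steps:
o((1 + 4) + 1, 11)*((6 - 2)*(-4)) = (((1 + 4) + 1) + 11)*((6 - 2)*(-4)) = ((5 + 1) + 11)*(4*(-4)) = (6 + 11)*(-16) = 17*(-16) = -272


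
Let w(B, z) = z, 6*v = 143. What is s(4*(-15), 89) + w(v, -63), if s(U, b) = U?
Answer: -123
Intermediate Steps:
v = 143/6 (v = (1/6)*143 = 143/6 ≈ 23.833)
s(4*(-15), 89) + w(v, -63) = 4*(-15) - 63 = -60 - 63 = -123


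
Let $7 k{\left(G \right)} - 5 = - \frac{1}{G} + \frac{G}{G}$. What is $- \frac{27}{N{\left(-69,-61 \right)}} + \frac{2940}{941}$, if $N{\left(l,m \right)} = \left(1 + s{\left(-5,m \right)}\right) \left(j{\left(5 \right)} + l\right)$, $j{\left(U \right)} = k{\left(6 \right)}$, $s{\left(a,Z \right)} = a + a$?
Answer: $\frac{1185522}{384869} \approx 3.0803$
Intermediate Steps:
$s{\left(a,Z \right)} = 2 a$
$k{\left(G \right)} = \frac{6}{7} - \frac{1}{7 G}$ ($k{\left(G \right)} = \frac{5}{7} + \frac{- \frac{1}{G} + \frac{G}{G}}{7} = \frac{5}{7} + \frac{- \frac{1}{G} + 1}{7} = \frac{5}{7} + \frac{1 - \frac{1}{G}}{7} = \frac{5}{7} + \left(\frac{1}{7} - \frac{1}{7 G}\right) = \frac{6}{7} - \frac{1}{7 G}$)
$j{\left(U \right)} = \frac{5}{6}$ ($j{\left(U \right)} = \frac{-1 + 6 \cdot 6}{7 \cdot 6} = \frac{1}{7} \cdot \frac{1}{6} \left(-1 + 36\right) = \frac{1}{7} \cdot \frac{1}{6} \cdot 35 = \frac{5}{6}$)
$N{\left(l,m \right)} = - \frac{15}{2} - 9 l$ ($N{\left(l,m \right)} = \left(1 + 2 \left(-5\right)\right) \left(\frac{5}{6} + l\right) = \left(1 - 10\right) \left(\frac{5}{6} + l\right) = - 9 \left(\frac{5}{6} + l\right) = - \frac{15}{2} - 9 l$)
$- \frac{27}{N{\left(-69,-61 \right)}} + \frac{2940}{941} = - \frac{27}{- \frac{15}{2} - -621} + \frac{2940}{941} = - \frac{27}{- \frac{15}{2} + 621} + 2940 \cdot \frac{1}{941} = - \frac{27}{\frac{1227}{2}} + \frac{2940}{941} = \left(-27\right) \frac{2}{1227} + \frac{2940}{941} = - \frac{18}{409} + \frac{2940}{941} = \frac{1185522}{384869}$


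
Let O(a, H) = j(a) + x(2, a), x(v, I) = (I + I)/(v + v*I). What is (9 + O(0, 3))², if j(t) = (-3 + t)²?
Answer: 324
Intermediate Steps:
x(v, I) = 2*I/(v + I*v) (x(v, I) = (2*I)/(v + I*v) = 2*I/(v + I*v))
O(a, H) = (-3 + a)² + a/(1 + a) (O(a, H) = (-3 + a)² + 2*a/(2*(1 + a)) = (-3 + a)² + 2*a*(½)/(1 + a) = (-3 + a)² + a/(1 + a))
(9 + O(0, 3))² = (9 + (0 + (-3 + 0)²*(1 + 0))/(1 + 0))² = (9 + (0 + (-3)²*1)/1)² = (9 + 1*(0 + 9*1))² = (9 + 1*(0 + 9))² = (9 + 1*9)² = (9 + 9)² = 18² = 324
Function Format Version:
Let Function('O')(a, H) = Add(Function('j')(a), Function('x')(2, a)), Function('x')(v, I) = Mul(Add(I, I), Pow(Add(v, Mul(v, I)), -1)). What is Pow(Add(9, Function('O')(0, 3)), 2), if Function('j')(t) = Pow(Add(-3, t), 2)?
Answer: 324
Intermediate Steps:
Function('x')(v, I) = Mul(2, I, Pow(Add(v, Mul(I, v)), -1)) (Function('x')(v, I) = Mul(Mul(2, I), Pow(Add(v, Mul(I, v)), -1)) = Mul(2, I, Pow(Add(v, Mul(I, v)), -1)))
Function('O')(a, H) = Add(Pow(Add(-3, a), 2), Mul(a, Pow(Add(1, a), -1))) (Function('O')(a, H) = Add(Pow(Add(-3, a), 2), Mul(2, a, Pow(2, -1), Pow(Add(1, a), -1))) = Add(Pow(Add(-3, a), 2), Mul(2, a, Rational(1, 2), Pow(Add(1, a), -1))) = Add(Pow(Add(-3, a), 2), Mul(a, Pow(Add(1, a), -1))))
Pow(Add(9, Function('O')(0, 3)), 2) = Pow(Add(9, Mul(Pow(Add(1, 0), -1), Add(0, Mul(Pow(Add(-3, 0), 2), Add(1, 0))))), 2) = Pow(Add(9, Mul(Pow(1, -1), Add(0, Mul(Pow(-3, 2), 1)))), 2) = Pow(Add(9, Mul(1, Add(0, Mul(9, 1)))), 2) = Pow(Add(9, Mul(1, Add(0, 9))), 2) = Pow(Add(9, Mul(1, 9)), 2) = Pow(Add(9, 9), 2) = Pow(18, 2) = 324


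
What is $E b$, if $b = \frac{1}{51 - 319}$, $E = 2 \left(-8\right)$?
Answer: $\frac{4}{67} \approx 0.059702$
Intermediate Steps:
$E = -16$
$b = - \frac{1}{268}$ ($b = \frac{1}{-268} = - \frac{1}{268} \approx -0.0037313$)
$E b = \left(-16\right) \left(- \frac{1}{268}\right) = \frac{4}{67}$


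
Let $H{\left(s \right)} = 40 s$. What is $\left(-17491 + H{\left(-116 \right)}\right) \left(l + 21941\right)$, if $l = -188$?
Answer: $-481415643$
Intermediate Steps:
$\left(-17491 + H{\left(-116 \right)}\right) \left(l + 21941\right) = \left(-17491 + 40 \left(-116\right)\right) \left(-188 + 21941\right) = \left(-17491 - 4640\right) 21753 = \left(-22131\right) 21753 = -481415643$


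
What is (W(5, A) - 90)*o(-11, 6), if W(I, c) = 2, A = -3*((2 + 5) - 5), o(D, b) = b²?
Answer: -3168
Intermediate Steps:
A = -6 (A = -3*(7 - 5) = -3*2 = -6)
(W(5, A) - 90)*o(-11, 6) = (2 - 90)*6² = -88*36 = -3168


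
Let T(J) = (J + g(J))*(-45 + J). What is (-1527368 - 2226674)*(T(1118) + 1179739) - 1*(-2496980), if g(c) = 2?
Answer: -8940244771978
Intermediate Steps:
T(J) = (-45 + J)*(2 + J) (T(J) = (J + 2)*(-45 + J) = (2 + J)*(-45 + J) = (-45 + J)*(2 + J))
(-1527368 - 2226674)*(T(1118) + 1179739) - 1*(-2496980) = (-1527368 - 2226674)*((-90 + 1118² - 43*1118) + 1179739) - 1*(-2496980) = -3754042*((-90 + 1249924 - 48074) + 1179739) + 2496980 = -3754042*(1201760 + 1179739) + 2496980 = -3754042*2381499 + 2496980 = -8940247268958 + 2496980 = -8940244771978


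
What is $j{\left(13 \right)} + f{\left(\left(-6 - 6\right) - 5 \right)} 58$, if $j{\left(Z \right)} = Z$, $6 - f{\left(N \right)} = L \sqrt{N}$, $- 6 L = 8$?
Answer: $361 + \frac{232 i \sqrt{17}}{3} \approx 361.0 + 318.85 i$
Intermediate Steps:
$L = - \frac{4}{3}$ ($L = \left(- \frac{1}{6}\right) 8 = - \frac{4}{3} \approx -1.3333$)
$f{\left(N \right)} = 6 + \frac{4 \sqrt{N}}{3}$ ($f{\left(N \right)} = 6 - - \frac{4 \sqrt{N}}{3} = 6 + \frac{4 \sqrt{N}}{3}$)
$j{\left(13 \right)} + f{\left(\left(-6 - 6\right) - 5 \right)} 58 = 13 + \left(6 + \frac{4 \sqrt{\left(-6 - 6\right) - 5}}{3}\right) 58 = 13 + \left(6 + \frac{4 \sqrt{-12 - 5}}{3}\right) 58 = 13 + \left(6 + \frac{4 \sqrt{-17}}{3}\right) 58 = 13 + \left(6 + \frac{4 i \sqrt{17}}{3}\right) 58 = 13 + \left(348 + \frac{232 i \sqrt{17}}{3}\right) = 361 + \frac{232 i \sqrt{17}}{3}$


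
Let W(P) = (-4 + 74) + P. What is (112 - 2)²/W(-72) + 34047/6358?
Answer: -38431853/6358 ≈ -6044.6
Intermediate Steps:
W(P) = 70 + P
(112 - 2)²/W(-72) + 34047/6358 = (112 - 2)²/(70 - 72) + 34047/6358 = 110²/(-2) + 34047*(1/6358) = 12100*(-½) + 34047/6358 = -6050 + 34047/6358 = -38431853/6358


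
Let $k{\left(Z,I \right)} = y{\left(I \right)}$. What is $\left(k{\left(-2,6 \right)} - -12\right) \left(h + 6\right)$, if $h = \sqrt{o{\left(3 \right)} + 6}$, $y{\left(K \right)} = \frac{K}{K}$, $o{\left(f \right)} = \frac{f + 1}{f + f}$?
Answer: $78 + \frac{26 \sqrt{15}}{3} \approx 111.57$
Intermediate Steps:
$o{\left(f \right)} = \frac{1 + f}{2 f}$
$y{\left(K \right)} = 1$
$k{\left(Z,I \right)} = 1$
$h = \frac{2 \sqrt{15}}{3}$ ($h = \sqrt{\frac{1 + 3}{2 \cdot 3} + 6} = \sqrt{\frac{1}{2} \cdot \frac{1}{3} \cdot 4 + 6} = \sqrt{\frac{2}{3} + 6} = \sqrt{\frac{20}{3}} = \frac{2 \sqrt{15}}{3} \approx 2.582$)
$\left(k{\left(-2,6 \right)} - -12\right) \left(h + 6\right) = \left(1 - -12\right) \left(\frac{2 \sqrt{15}}{3} + 6\right) = \left(1 + 12\right) \left(6 + \frac{2 \sqrt{15}}{3}\right) = 13 \left(6 + \frac{2 \sqrt{15}}{3}\right) = 78 + \frac{26 \sqrt{15}}{3}$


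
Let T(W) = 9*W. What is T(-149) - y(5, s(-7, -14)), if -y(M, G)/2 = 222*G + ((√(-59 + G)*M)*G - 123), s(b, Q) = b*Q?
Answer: 41925 + 980*√39 ≈ 48045.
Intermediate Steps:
s(b, Q) = Q*b
y(M, G) = 246 - 444*G - 2*G*M*√(-59 + G) (y(M, G) = -2*(222*G + ((√(-59 + G)*M)*G - 123)) = -2*(222*G + ((M*√(-59 + G))*G - 123)) = -2*(222*G + (G*M*√(-59 + G) - 123)) = -2*(222*G + (-123 + G*M*√(-59 + G))) = -2*(-123 + 222*G + G*M*√(-59 + G)) = 246 - 444*G - 2*G*M*√(-59 + G))
T(-149) - y(5, s(-7, -14)) = 9*(-149) - (246 - (-6216)*(-7) - 2*(-14*(-7))*5*√(-59 - 14*(-7))) = -1341 - (246 - 444*98 - 2*98*5*√(-59 + 98)) = -1341 - (246 - 43512 - 2*98*5*√39) = -1341 - (246 - 43512 - 980*√39) = -1341 - (-43266 - 980*√39) = -1341 + (43266 + 980*√39) = 41925 + 980*√39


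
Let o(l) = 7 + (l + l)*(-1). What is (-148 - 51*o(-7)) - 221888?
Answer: -223107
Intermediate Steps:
o(l) = 7 - 2*l (o(l) = 7 + (2*l)*(-1) = 7 - 2*l)
(-148 - 51*o(-7)) - 221888 = (-148 - 51*(7 - 2*(-7))) - 221888 = (-148 - 51*(7 + 14)) - 221888 = (-148 - 51*21) - 221888 = (-148 - 1071) - 221888 = -1219 - 221888 = -223107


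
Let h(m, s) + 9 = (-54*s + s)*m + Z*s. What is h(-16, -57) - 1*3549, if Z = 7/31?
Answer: -1609113/31 ≈ -51907.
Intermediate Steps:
Z = 7/31 (Z = 7*(1/31) = 7/31 ≈ 0.22581)
h(m, s) = -9 + 7*s/31 - 53*m*s (h(m, s) = -9 + ((-54*s + s)*m + 7*s/31) = -9 + ((-53*s)*m + 7*s/31) = -9 + (-53*m*s + 7*s/31) = -9 + (7*s/31 - 53*m*s) = -9 + 7*s/31 - 53*m*s)
h(-16, -57) - 1*3549 = (-9 + (7/31)*(-57) - 53*(-16)*(-57)) - 1*3549 = (-9 - 399/31 - 48336) - 3549 = -1499094/31 - 3549 = -1609113/31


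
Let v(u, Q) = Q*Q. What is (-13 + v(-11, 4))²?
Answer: 9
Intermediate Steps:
v(u, Q) = Q²
(-13 + v(-11, 4))² = (-13 + 4²)² = (-13 + 16)² = 3² = 9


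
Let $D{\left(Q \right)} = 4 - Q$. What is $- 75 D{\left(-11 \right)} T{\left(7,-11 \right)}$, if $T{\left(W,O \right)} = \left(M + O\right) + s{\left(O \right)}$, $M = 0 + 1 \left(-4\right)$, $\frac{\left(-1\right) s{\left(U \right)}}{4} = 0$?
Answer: $16875$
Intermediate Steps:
$s{\left(U \right)} = 0$ ($s{\left(U \right)} = \left(-4\right) 0 = 0$)
$M = -4$ ($M = 0 - 4 = -4$)
$T{\left(W,O \right)} = -4 + O$ ($T{\left(W,O \right)} = \left(-4 + O\right) + 0 = -4 + O$)
$- 75 D{\left(-11 \right)} T{\left(7,-11 \right)} = - 75 \left(4 - -11\right) \left(-4 - 11\right) = - 75 \left(4 + 11\right) \left(-15\right) = \left(-75\right) 15 \left(-15\right) = \left(-1125\right) \left(-15\right) = 16875$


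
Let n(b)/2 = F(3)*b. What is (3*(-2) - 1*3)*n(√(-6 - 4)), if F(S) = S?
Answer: -54*I*√10 ≈ -170.76*I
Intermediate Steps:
n(b) = 6*b (n(b) = 2*(3*b) = 6*b)
(3*(-2) - 1*3)*n(√(-6 - 4)) = (3*(-2) - 1*3)*(6*√(-6 - 4)) = (-6 - 3)*(6*√(-10)) = -54*I*√10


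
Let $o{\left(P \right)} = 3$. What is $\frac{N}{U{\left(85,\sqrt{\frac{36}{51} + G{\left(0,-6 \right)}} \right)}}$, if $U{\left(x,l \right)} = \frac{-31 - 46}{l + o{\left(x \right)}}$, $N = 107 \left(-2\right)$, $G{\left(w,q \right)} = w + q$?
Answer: $\frac{642}{77} + \frac{642 i \sqrt{170}}{1309} \approx 8.3377 + 6.3947 i$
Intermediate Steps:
$G{\left(w,q \right)} = q + w$
$N = -214$
$U{\left(x,l \right)} = - \frac{77}{3 + l}$ ($U{\left(x,l \right)} = \frac{-31 - 46}{l + 3} = - \frac{77}{3 + l}$)
$\frac{N}{U{\left(85,\sqrt{\frac{36}{51} + G{\left(0,-6 \right)}} \right)}} = - \frac{214}{\left(-77\right) \frac{1}{3 + \sqrt{\frac{36}{51} + \left(-6 + 0\right)}}} = - \frac{214}{\left(-77\right) \frac{1}{3 + \sqrt{36 \cdot \frac{1}{51} - 6}}} = - \frac{214}{\left(-77\right) \frac{1}{3 + \sqrt{\frac{12}{17} - 6}}} = - \frac{214}{\left(-77\right) \frac{1}{3 + \sqrt{- \frac{90}{17}}}} = - \frac{214}{\left(-77\right) \frac{1}{3 + \frac{3 i \sqrt{170}}{17}}} = - 214 \left(- \frac{3}{77} - \frac{3 i \sqrt{170}}{1309}\right) = \frac{642}{77} + \frac{642 i \sqrt{170}}{1309}$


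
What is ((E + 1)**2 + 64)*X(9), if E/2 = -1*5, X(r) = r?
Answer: 1305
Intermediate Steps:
E = -10 (E = 2*(-1*5) = 2*(-5) = -10)
((E + 1)**2 + 64)*X(9) = ((-10 + 1)**2 + 64)*9 = ((-9)**2 + 64)*9 = (81 + 64)*9 = 145*9 = 1305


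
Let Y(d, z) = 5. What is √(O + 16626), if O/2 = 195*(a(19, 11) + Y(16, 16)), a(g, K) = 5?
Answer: √20526 ≈ 143.27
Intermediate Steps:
O = 3900 (O = 2*(195*(5 + 5)) = 2*(195*10) = 2*1950 = 3900)
√(O + 16626) = √(3900 + 16626) = √20526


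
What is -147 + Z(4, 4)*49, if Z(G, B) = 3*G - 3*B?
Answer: -147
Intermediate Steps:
Z(G, B) = -3*B + 3*G
-147 + Z(4, 4)*49 = -147 + (-3*4 + 3*4)*49 = -147 + (-12 + 12)*49 = -147 + 0*49 = -147 + 0 = -147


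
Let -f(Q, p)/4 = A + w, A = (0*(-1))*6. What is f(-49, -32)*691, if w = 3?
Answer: -8292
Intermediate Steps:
A = 0 (A = 0*6 = 0)
f(Q, p) = -12 (f(Q, p) = -4*(0 + 3) = -4*3 = -12)
f(-49, -32)*691 = -12*691 = -8292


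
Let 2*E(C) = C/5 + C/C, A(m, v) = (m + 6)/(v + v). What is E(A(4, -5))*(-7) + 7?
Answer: 21/5 ≈ 4.2000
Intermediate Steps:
A(m, v) = (6 + m)/(2*v) (A(m, v) = (6 + m)/((2*v)) = (6 + m)*(1/(2*v)) = (6 + m)/(2*v))
E(C) = ½ + C/10 (E(C) = (C/5 + C/C)/2 = (C*(⅕) + 1)/2 = (C/5 + 1)/2 = (1 + C/5)/2 = ½ + C/10)
E(A(4, -5))*(-7) + 7 = (½ + ((½)*(6 + 4)/(-5))/10)*(-7) + 7 = (½ + ((½)*(-⅕)*10)/10)*(-7) + 7 = (½ + (⅒)*(-1))*(-7) + 7 = (½ - ⅒)*(-7) + 7 = (⅖)*(-7) + 7 = -14/5 + 7 = 21/5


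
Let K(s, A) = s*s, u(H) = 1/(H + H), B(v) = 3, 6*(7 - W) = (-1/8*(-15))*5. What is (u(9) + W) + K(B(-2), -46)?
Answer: 2087/144 ≈ 14.493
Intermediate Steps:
W = 87/16 (W = 7 - -1/8*(-15)*5/6 = 7 - -1*⅛*(-15)*5/6 = 7 - (-⅛*(-15))*5/6 = 7 - 5*5/16 = 7 - ⅙*75/8 = 7 - 25/16 = 87/16 ≈ 5.4375)
u(H) = 1/(2*H)
K(s, A) = s²
(u(9) + W) + K(B(-2), -46) = ((½)/9 + 87/16) + 3² = ((½)*(⅑) + 87/16) + 9 = (1/18 + 87/16) + 9 = 791/144 + 9 = 2087/144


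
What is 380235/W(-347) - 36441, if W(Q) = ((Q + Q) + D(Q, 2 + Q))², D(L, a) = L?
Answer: -13163346362/361227 ≈ -36441.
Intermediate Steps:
W(Q) = 9*Q² (W(Q) = ((Q + Q) + Q)² = (2*Q + Q)² = (3*Q)² = 9*Q²)
380235/W(-347) - 36441 = 380235/((9*(-347)²)) - 36441 = 380235/((9*120409)) - 36441 = 380235/1083681 - 36441 = 380235*(1/1083681) - 36441 = 126745/361227 - 36441 = -13163346362/361227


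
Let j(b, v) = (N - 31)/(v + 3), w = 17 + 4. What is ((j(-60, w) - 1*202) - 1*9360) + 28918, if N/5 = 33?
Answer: 232339/12 ≈ 19362.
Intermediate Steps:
N = 165 (N = 5*33 = 165)
w = 21
j(b, v) = 134/(3 + v) (j(b, v) = (165 - 31)/(v + 3) = 134/(3 + v))
((j(-60, w) - 1*202) - 1*9360) + 28918 = ((134/(3 + 21) - 1*202) - 1*9360) + 28918 = ((134/24 - 202) - 9360) + 28918 = ((134*(1/24) - 202) - 9360) + 28918 = ((67/12 - 202) - 9360) + 28918 = (-2357/12 - 9360) + 28918 = -114677/12 + 28918 = 232339/12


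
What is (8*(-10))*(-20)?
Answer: 1600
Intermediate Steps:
(8*(-10))*(-20) = -80*(-20) = 1600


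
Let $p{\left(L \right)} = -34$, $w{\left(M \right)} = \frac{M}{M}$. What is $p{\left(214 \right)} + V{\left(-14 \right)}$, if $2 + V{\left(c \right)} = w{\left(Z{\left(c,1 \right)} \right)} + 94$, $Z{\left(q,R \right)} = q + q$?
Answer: $59$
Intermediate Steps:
$Z{\left(q,R \right)} = 2 q$
$w{\left(M \right)} = 1$
$V{\left(c \right)} = 93$ ($V{\left(c \right)} = -2 + \left(1 + 94\right) = -2 + 95 = 93$)
$p{\left(214 \right)} + V{\left(-14 \right)} = -34 + 93 = 59$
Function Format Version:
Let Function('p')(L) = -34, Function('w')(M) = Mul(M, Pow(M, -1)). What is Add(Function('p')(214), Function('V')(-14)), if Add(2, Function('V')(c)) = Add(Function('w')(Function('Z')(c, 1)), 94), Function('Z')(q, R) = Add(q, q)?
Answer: 59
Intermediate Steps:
Function('Z')(q, R) = Mul(2, q)
Function('w')(M) = 1
Function('V')(c) = 93 (Function('V')(c) = Add(-2, Add(1, 94)) = Add(-2, 95) = 93)
Add(Function('p')(214), Function('V')(-14)) = Add(-34, 93) = 59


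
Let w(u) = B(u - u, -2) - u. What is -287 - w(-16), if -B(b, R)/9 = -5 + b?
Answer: -348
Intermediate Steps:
B(b, R) = 45 - 9*b (B(b, R) = -9*(-5 + b) = 45 - 9*b)
w(u) = 45 - u (w(u) = (45 - 9*(u - u)) - u = (45 - 9*0) - u = (45 + 0) - u = 45 - u)
-287 - w(-16) = -287 - (45 - 1*(-16)) = -287 - (45 + 16) = -287 - 1*61 = -287 - 61 = -348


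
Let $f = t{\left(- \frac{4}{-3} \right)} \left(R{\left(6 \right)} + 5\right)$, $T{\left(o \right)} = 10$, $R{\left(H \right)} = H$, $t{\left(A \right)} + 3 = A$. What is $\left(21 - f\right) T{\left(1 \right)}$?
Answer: $\frac{1180}{3} \approx 393.33$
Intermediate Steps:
$t{\left(A \right)} = -3 + A$
$f = - \frac{55}{3}$ ($f = \left(-3 - \frac{4}{-3}\right) \left(6 + 5\right) = \left(-3 - - \frac{4}{3}\right) 11 = \left(-3 + \frac{4}{3}\right) 11 = \left(- \frac{5}{3}\right) 11 = - \frac{55}{3} \approx -18.333$)
$\left(21 - f\right) T{\left(1 \right)} = \left(21 - - \frac{55}{3}\right) 10 = \left(21 + \frac{55}{3}\right) 10 = \frac{118}{3} \cdot 10 = \frac{1180}{3}$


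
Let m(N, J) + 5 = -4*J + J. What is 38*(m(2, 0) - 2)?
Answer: -266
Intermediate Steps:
m(N, J) = -5 - 3*J (m(N, J) = -5 + (-4*J + J) = -5 - 3*J)
38*(m(2, 0) - 2) = 38*((-5 - 3*0) - 2) = 38*((-5 + 0) - 2) = 38*(-5 - 2) = 38*(-7) = -266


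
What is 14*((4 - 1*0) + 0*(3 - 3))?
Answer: 56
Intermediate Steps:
14*((4 - 1*0) + 0*(3 - 3)) = 14*((4 + 0) + 0*0) = 14*(4 + 0) = 14*4 = 56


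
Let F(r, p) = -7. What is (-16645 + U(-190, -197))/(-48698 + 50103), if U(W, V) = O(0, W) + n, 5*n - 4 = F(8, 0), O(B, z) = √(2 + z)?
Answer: -83228/7025 + 2*I*√47/1405 ≈ -11.847 + 0.0097589*I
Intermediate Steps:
n = -⅗ (n = ⅘ + (⅕)*(-7) = ⅘ - 7/5 = -⅗ ≈ -0.60000)
U(W, V) = -⅗ + √(2 + W) (U(W, V) = √(2 + W) - ⅗ = -⅗ + √(2 + W))
(-16645 + U(-190, -197))/(-48698 + 50103) = (-16645 + (-⅗ + √(2 - 190)))/(-48698 + 50103) = (-16645 + (-⅗ + √(-188)))/1405 = (-16645 + (-⅗ + 2*I*√47))*(1/1405) = (-83228/5 + 2*I*√47)*(1/1405) = -83228/7025 + 2*I*√47/1405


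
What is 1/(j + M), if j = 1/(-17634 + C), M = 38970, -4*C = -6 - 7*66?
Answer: 17517/682637489 ≈ 2.5661e-5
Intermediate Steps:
C = 117 (C = -(-6 - 7*66)/4 = -(-6 - 462)/4 = -1/4*(-468) = 117)
j = -1/17517 (j = 1/(-17634 + 117) = 1/(-17517) = -1/17517 ≈ -5.7087e-5)
1/(j + M) = 1/(-1/17517 + 38970) = 1/(682637489/17517) = 17517/682637489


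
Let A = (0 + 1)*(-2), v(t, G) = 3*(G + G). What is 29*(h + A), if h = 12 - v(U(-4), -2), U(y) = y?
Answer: 638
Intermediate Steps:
v(t, G) = 6*G (v(t, G) = 3*(2*G) = 6*G)
h = 24 (h = 12 - 6*(-2) = 12 - 1*(-12) = 12 + 12 = 24)
A = -2 (A = 1*(-2) = -2)
29*(h + A) = 29*(24 - 2) = 29*22 = 638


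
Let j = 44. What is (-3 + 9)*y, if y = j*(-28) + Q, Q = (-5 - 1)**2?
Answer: -7176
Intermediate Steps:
Q = 36 (Q = (-6)**2 = 36)
y = -1196 (y = 44*(-28) + 36 = -1232 + 36 = -1196)
(-3 + 9)*y = (-3 + 9)*(-1196) = 6*(-1196) = -7176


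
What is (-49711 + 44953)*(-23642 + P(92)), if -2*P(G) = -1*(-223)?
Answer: 113019153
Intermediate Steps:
P(G) = -223/2 (P(G) = -(-1)*(-223)/2 = -½*223 = -223/2)
(-49711 + 44953)*(-23642 + P(92)) = (-49711 + 44953)*(-23642 - 223/2) = -4758*(-47507/2) = 113019153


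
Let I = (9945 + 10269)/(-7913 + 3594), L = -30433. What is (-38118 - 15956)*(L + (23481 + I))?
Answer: 1624702104748/4319 ≈ 3.7618e+8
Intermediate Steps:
I = -20214/4319 (I = 20214/(-4319) = 20214*(-1/4319) = -20214/4319 ≈ -4.6803)
(-38118 - 15956)*(L + (23481 + I)) = (-38118 - 15956)*(-30433 + (23481 - 20214/4319)) = -54074*(-30433 + 101394225/4319) = -54074*(-30045902/4319) = 1624702104748/4319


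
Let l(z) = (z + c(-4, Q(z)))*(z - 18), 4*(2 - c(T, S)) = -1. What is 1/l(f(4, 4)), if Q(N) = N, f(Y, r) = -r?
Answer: 2/77 ≈ 0.025974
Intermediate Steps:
c(T, S) = 9/4 (c(T, S) = 2 - 1/4*(-1) = 2 + 1/4 = 9/4)
l(z) = (-18 + z)*(9/4 + z) (l(z) = (z + 9/4)*(z - 18) = (9/4 + z)*(-18 + z) = (-18 + z)*(9/4 + z))
1/l(f(4, 4)) = 1/(-81/2 + (-1*4)**2 - (-63)*4/4) = 1/(-81/2 + (-4)**2 - 63/4*(-4)) = 1/(-81/2 + 16 + 63) = 1/(77/2) = 2/77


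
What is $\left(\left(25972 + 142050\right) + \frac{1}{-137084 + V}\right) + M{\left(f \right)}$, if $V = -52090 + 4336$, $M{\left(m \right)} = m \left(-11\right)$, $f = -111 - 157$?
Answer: $\frac{31601752859}{184838} \approx 1.7097 \cdot 10^{5}$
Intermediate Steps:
$f = -268$ ($f = -111 - 157 = -268$)
$M{\left(m \right)} = - 11 m$
$V = -47754$
$\left(\left(25972 + 142050\right) + \frac{1}{-137084 + V}\right) + M{\left(f \right)} = \left(\left(25972 + 142050\right) + \frac{1}{-137084 - 47754}\right) - -2948 = \left(168022 + \frac{1}{-184838}\right) + 2948 = \left(168022 - \frac{1}{184838}\right) + 2948 = \frac{31056850435}{184838} + 2948 = \frac{31601752859}{184838}$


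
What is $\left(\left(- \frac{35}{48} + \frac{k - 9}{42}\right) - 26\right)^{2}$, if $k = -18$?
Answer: $\frac{84584809}{112896} \approx 749.23$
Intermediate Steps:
$\left(\left(- \frac{35}{48} + \frac{k - 9}{42}\right) - 26\right)^{2} = \left(\left(- \frac{35}{48} + \frac{-18 - 9}{42}\right) - 26\right)^{2} = \left(\left(\left(-35\right) \frac{1}{48} + \left(-18 - 9\right) \frac{1}{42}\right) - 26\right)^{2} = \left(\left(- \frac{35}{48} - \frac{9}{14}\right) - 26\right)^{2} = \left(- \frac{461}{336} - 26\right)^{2} = \left(- \frac{9197}{336}\right)^{2} = \frac{84584809}{112896}$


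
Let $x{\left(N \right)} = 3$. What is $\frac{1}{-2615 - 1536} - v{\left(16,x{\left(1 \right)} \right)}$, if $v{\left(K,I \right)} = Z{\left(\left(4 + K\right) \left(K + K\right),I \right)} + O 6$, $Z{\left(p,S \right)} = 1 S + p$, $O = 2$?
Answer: $- \frac{2718906}{4151} \approx -655.0$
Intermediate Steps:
$Z{\left(p,S \right)} = S + p$
$v{\left(K,I \right)} = 12 + I + 2 K \left(4 + K\right)$ ($v{\left(K,I \right)} = \left(I + \left(4 + K\right) \left(K + K\right)\right) + 2 \cdot 6 = \left(I + \left(4 + K\right) 2 K\right) + 12 = \left(I + 2 K \left(4 + K\right)\right) + 12 = 12 + I + 2 K \left(4 + K\right)$)
$\frac{1}{-2615 - 1536} - v{\left(16,x{\left(1 \right)} \right)} = \frac{1}{-2615 - 1536} - \left(12 + 3 + 2 \cdot 16 \left(4 + 16\right)\right) = \frac{1}{-4151} - \left(12 + 3 + 2 \cdot 16 \cdot 20\right) = - \frac{1}{4151} - \left(12 + 3 + 640\right) = - \frac{1}{4151} - 655 = - \frac{2718906}{4151}$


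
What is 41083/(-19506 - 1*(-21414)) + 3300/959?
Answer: 45694997/1829772 ≈ 24.973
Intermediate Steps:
41083/(-19506 - 1*(-21414)) + 3300/959 = 41083/(-19506 + 21414) + 3300*(1/959) = 41083/1908 + 3300/959 = 45694997/1829772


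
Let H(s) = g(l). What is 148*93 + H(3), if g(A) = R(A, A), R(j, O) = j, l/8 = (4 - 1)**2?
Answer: 13836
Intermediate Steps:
l = 72 (l = 8*(4 - 1)**2 = 8*3**2 = 8*9 = 72)
g(A) = A
H(s) = 72
148*93 + H(3) = 148*93 + 72 = 13764 + 72 = 13836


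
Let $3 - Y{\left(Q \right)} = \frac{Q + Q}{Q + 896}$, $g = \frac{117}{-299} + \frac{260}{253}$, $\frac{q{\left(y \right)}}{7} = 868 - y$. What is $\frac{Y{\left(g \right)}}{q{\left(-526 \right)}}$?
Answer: $\frac{4225}{13749022} \approx 0.00030729$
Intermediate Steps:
$q{\left(y \right)} = 6076 - 7 y$ ($q{\left(y \right)} = 7 \left(868 - y\right) = 6076 - 7 y$)
$g = \frac{7}{11}$ ($g = 117 \left(- \frac{1}{299}\right) + 260 \cdot \frac{1}{253} = - \frac{9}{23} + \frac{260}{253} = \frac{7}{11} \approx 0.63636$)
$Y{\left(Q \right)} = 3 - \frac{2 Q}{896 + Q}$ ($Y{\left(Q \right)} = 3 - \frac{Q + Q}{Q + 896} = 3 - \frac{2 Q}{896 + Q}$)
$\frac{Y{\left(g \right)}}{q{\left(-526 \right)}} = \frac{\frac{1}{896 + \frac{7}{11}} \left(2688 + \frac{7}{11}\right)}{6076 - -3682} = \frac{\frac{1}{\frac{9863}{11}} \cdot \frac{29575}{11}}{6076 + 3682} = \frac{\frac{11}{9863} \cdot \frac{29575}{11}}{9758} = \frac{4225}{1409} \cdot \frac{1}{9758} = \frac{4225}{13749022}$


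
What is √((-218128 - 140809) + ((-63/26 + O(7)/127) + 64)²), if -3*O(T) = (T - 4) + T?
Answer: I*√34850310309491/9906 ≈ 595.94*I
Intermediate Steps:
O(T) = 4/3 - 2*T/3 (O(T) = -((T - 4) + T)/3 = -((-4 + T) + T)/3 = -(-4 + 2*T)/3 = 4/3 - 2*T/3)
√((-218128 - 140809) + ((-63/26 + O(7)/127) + 64)²) = √((-218128 - 140809) + ((-63/26 + (4/3 - ⅔*7)/127) + 64)²) = √(-358937 + ((-63*1/26 + (4/3 - 14/3)*(1/127)) + 64)²) = √(-358937 + ((-63/26 - 10/3*1/127) + 64)²) = √(-358937 + ((-63/26 - 10/381) + 64)²) = √(-358937 + (-24263/9906 + 64)²) = √(-358937 + (609721/9906)²) = √(-358937 + 371759697841/98128836) = √(-34850310309491/98128836) = I*√34850310309491/9906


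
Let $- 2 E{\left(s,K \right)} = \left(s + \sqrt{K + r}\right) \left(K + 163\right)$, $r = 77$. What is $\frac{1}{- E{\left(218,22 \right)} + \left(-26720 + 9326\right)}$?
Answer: $\frac{11084}{27325489} - \frac{1110 \sqrt{11}}{27325489} \approx 0.0002709$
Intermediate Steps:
$E{\left(s,K \right)} = - \frac{\left(163 + K\right) \left(s + \sqrt{77 + K}\right)}{2}$ ($E{\left(s,K \right)} = - \frac{\left(s + \sqrt{K + 77}\right) \left(K + 163\right)}{2} = - \frac{\left(s + \sqrt{77 + K}\right) \left(163 + K\right)}{2} = - \frac{\left(163 + K\right) \left(s + \sqrt{77 + K}\right)}{2}$)
$\frac{1}{- E{\left(218,22 \right)} + \left(-26720 + 9326\right)} = \frac{1}{- (\left(- \frac{163}{2}\right) 218 - \frac{163 \sqrt{77 + 22}}{2} - 11 \cdot 218 - 11 \sqrt{77 + 22}) + \left(-26720 + 9326\right)} = \frac{1}{- (-17767 - \frac{163 \sqrt{99}}{2} - 2398 - 11 \sqrt{99}) - 17394} = \frac{1}{- (-17767 - \frac{163 \cdot 3 \sqrt{11}}{2} - 2398 - 11 \cdot 3 \sqrt{11}) - 17394} = \frac{1}{- (-17767 - \frac{489 \sqrt{11}}{2} - 2398 - 33 \sqrt{11}) - 17394} = \frac{1}{- (-20165 - \frac{555 \sqrt{11}}{2}) - 17394} = \frac{1}{\left(20165 + \frac{555 \sqrt{11}}{2}\right) - 17394} = \frac{1}{2771 + \frac{555 \sqrt{11}}{2}}$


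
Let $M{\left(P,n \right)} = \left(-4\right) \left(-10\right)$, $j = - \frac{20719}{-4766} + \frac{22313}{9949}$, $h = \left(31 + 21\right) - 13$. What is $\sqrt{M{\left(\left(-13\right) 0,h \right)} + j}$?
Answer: $\frac{\sqrt{104751330704039366}}{47416934} \approx 6.8257$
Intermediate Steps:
$h = 39$ ($h = 52 - 13 = 39$)
$j = \frac{312477089}{47416934}$ ($j = \left(-20719\right) \left(- \frac{1}{4766}\right) + 22313 \cdot \frac{1}{9949} = \frac{20719}{4766} + \frac{22313}{9949} = \frac{312477089}{47416934} \approx 6.59$)
$M{\left(P,n \right)} = 40$
$\sqrt{M{\left(\left(-13\right) 0,h \right)} + j} = \sqrt{40 + \frac{312477089}{47416934}} = \sqrt{\frac{2209154449}{47416934}} = \frac{\sqrt{104751330704039366}}{47416934}$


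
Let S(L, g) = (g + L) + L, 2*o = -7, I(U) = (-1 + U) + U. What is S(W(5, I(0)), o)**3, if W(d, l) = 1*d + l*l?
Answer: 4913/8 ≈ 614.13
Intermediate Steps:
I(U) = -1 + 2*U
W(d, l) = d + l**2
o = -7/2 (o = (1/2)*(-7) = -7/2 ≈ -3.5000)
S(L, g) = g + 2*L (S(L, g) = (L + g) + L = g + 2*L)
S(W(5, I(0)), o)**3 = (-7/2 + 2*(5 + (-1 + 2*0)**2))**3 = (-7/2 + 2*(5 + (-1 + 0)**2))**3 = (-7/2 + 2*(5 + (-1)**2))**3 = (-7/2 + 2*(5 + 1))**3 = (-7/2 + 2*6)**3 = (-7/2 + 12)**3 = (17/2)**3 = 4913/8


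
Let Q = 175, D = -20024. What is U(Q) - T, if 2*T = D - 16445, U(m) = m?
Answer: 36819/2 ≈ 18410.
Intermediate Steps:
T = -36469/2 (T = (-20024 - 16445)/2 = (½)*(-36469) = -36469/2 ≈ -18235.)
U(Q) - T = 175 - 1*(-36469/2) = 175 + 36469/2 = 36819/2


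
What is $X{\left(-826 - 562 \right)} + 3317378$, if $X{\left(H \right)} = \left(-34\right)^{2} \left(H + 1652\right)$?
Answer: $3622562$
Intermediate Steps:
$X{\left(H \right)} = 1909712 + 1156 H$ ($X{\left(H \right)} = 1156 \left(1652 + H\right) = 1909712 + 1156 H$)
$X{\left(-826 - 562 \right)} + 3317378 = \left(1909712 + 1156 \left(-826 - 562\right)\right) + 3317378 = \left(1909712 + 1156 \left(-1388\right)\right) + 3317378 = \left(1909712 - 1604528\right) + 3317378 = 305184 + 3317378 = 3622562$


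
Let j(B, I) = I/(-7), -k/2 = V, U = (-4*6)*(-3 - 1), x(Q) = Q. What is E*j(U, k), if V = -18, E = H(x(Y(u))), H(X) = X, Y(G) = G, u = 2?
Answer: -72/7 ≈ -10.286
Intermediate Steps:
U = 96 (U = -24*(-4) = 96)
E = 2
k = 36 (k = -2*(-18) = 36)
j(B, I) = -I/7 (j(B, I) = I*(-⅐) = -I/7)
E*j(U, k) = 2*(-⅐*36) = 2*(-36/7) = -72/7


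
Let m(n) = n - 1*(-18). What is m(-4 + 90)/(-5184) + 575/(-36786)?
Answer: -141803/3972888 ≈ -0.035693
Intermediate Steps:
m(n) = 18 + n (m(n) = n + 18 = 18 + n)
m(-4 + 90)/(-5184) + 575/(-36786) = (18 + (-4 + 90))/(-5184) + 575/(-36786) = (18 + 86)*(-1/5184) + 575*(-1/36786) = 104*(-1/5184) - 575/36786 = -13/648 - 575/36786 = -141803/3972888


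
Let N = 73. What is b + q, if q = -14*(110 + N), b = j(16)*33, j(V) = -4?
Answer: -2694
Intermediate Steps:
b = -132 (b = -4*33 = -132)
q = -2562 (q = -14*(110 + 73) = -14*183 = -2562)
b + q = -132 - 2562 = -2694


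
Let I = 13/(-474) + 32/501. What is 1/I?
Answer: 79158/2885 ≈ 27.438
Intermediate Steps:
I = 2885/79158 (I = 13*(-1/474) + 32*(1/501) = -13/474 + 32/501 = 2885/79158 ≈ 0.036446)
1/I = 1/(2885/79158) = 79158/2885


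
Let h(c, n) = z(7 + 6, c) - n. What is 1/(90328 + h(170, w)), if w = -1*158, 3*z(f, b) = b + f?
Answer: 1/90547 ≈ 1.1044e-5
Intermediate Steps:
z(f, b) = b/3 + f/3 (z(f, b) = (b + f)/3 = b/3 + f/3)
w = -158
h(c, n) = 13/3 - n + c/3 (h(c, n) = (c/3 + (7 + 6)/3) - n = (c/3 + (⅓)*13) - n = (c/3 + 13/3) - n = (13/3 + c/3) - n = 13/3 - n + c/3)
1/(90328 + h(170, w)) = 1/(90328 + (13/3 - 1*(-158) + (⅓)*170)) = 1/(90328 + (13/3 + 158 + 170/3)) = 1/(90328 + 219) = 1/90547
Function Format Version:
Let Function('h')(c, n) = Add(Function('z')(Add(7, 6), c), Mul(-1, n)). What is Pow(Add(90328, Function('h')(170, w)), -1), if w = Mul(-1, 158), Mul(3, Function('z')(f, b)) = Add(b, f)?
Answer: Rational(1, 90547) ≈ 1.1044e-5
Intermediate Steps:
Function('z')(f, b) = Add(Mul(Rational(1, 3), b), Mul(Rational(1, 3), f)) (Function('z')(f, b) = Mul(Rational(1, 3), Add(b, f)) = Add(Mul(Rational(1, 3), b), Mul(Rational(1, 3), f)))
w = -158
Function('h')(c, n) = Add(Rational(13, 3), Mul(-1, n), Mul(Rational(1, 3), c)) (Function('h')(c, n) = Add(Add(Mul(Rational(1, 3), c), Mul(Rational(1, 3), Add(7, 6))), Mul(-1, n)) = Add(Add(Mul(Rational(1, 3), c), Mul(Rational(1, 3), 13)), Mul(-1, n)) = Add(Add(Mul(Rational(1, 3), c), Rational(13, 3)), Mul(-1, n)) = Add(Add(Rational(13, 3), Mul(Rational(1, 3), c)), Mul(-1, n)) = Add(Rational(13, 3), Mul(-1, n), Mul(Rational(1, 3), c)))
Pow(Add(90328, Function('h')(170, w)), -1) = Pow(Add(90328, Add(Rational(13, 3), Mul(-1, -158), Mul(Rational(1, 3), 170))), -1) = Pow(Add(90328, Add(Rational(13, 3), 158, Rational(170, 3))), -1) = Pow(Add(90328, 219), -1) = Pow(90547, -1) = Rational(1, 90547)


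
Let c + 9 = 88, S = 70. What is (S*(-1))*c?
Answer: -5530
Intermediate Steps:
c = 79 (c = -9 + 88 = 79)
(S*(-1))*c = (70*(-1))*79 = -70*79 = -5530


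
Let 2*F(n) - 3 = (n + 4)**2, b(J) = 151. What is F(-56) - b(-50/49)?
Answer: 2405/2 ≈ 1202.5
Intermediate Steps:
F(n) = 3/2 + (4 + n)**2/2 (F(n) = 3/2 + (n + 4)**2/2 = 3/2 + (4 + n)**2/2)
F(-56) - b(-50/49) = (3/2 + (4 - 56)**2/2) - 1*151 = (3/2 + (1/2)*(-52)**2) - 151 = (3/2 + (1/2)*2704) - 151 = (3/2 + 1352) - 151 = 2707/2 - 151 = 2405/2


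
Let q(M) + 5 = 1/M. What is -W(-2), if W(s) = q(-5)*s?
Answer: -52/5 ≈ -10.400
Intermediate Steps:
q(M) = -5 + 1/M
W(s) = -26*s/5 (W(s) = (-5 + 1/(-5))*s = (-5 - ⅕)*s = -26*s/5)
-W(-2) = -(-26)*(-2)/5 = -1*52/5 = -52/5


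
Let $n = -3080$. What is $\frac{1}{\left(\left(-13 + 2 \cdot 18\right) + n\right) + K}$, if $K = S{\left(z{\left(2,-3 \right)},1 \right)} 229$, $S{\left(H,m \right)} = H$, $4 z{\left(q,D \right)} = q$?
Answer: $- \frac{2}{5885} \approx -0.00033985$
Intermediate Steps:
$z{\left(q,D \right)} = \frac{q}{4}$
$K = \frac{229}{2}$ ($K = \frac{1}{4} \cdot 2 \cdot 229 = \frac{1}{2} \cdot 229 = \frac{229}{2} \approx 114.5$)
$\frac{1}{\left(\left(-13 + 2 \cdot 18\right) + n\right) + K} = \frac{1}{\left(\left(-13 + 2 \cdot 18\right) - 3080\right) + \frac{229}{2}} = \frac{1}{\left(\left(-13 + 36\right) - 3080\right) + \frac{229}{2}} = \frac{1}{\left(23 - 3080\right) + \frac{229}{2}} = \frac{1}{-3057 + \frac{229}{2}} = \frac{1}{- \frac{5885}{2}} = - \frac{2}{5885}$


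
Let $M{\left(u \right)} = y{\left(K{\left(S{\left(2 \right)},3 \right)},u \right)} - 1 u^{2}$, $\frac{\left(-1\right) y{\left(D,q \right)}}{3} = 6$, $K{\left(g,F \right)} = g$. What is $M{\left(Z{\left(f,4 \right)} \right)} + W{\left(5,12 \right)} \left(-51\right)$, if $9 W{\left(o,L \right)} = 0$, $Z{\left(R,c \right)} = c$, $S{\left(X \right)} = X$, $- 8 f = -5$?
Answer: $-34$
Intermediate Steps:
$f = \frac{5}{8}$ ($f = \left(- \frac{1}{8}\right) \left(-5\right) = \frac{5}{8} \approx 0.625$)
$W{\left(o,L \right)} = 0$ ($W{\left(o,L \right)} = \frac{1}{9} \cdot 0 = 0$)
$y{\left(D,q \right)} = -18$ ($y{\left(D,q \right)} = \left(-3\right) 6 = -18$)
$M{\left(u \right)} = -18 - u^{2}$ ($M{\left(u \right)} = -18 - 1 u^{2} = -18 - u^{2}$)
$M{\left(Z{\left(f,4 \right)} \right)} + W{\left(5,12 \right)} \left(-51\right) = \left(-18 - 4^{2}\right) + 0 \left(-51\right) = \left(-18 - 16\right) + 0 = -34 + 0 = -34$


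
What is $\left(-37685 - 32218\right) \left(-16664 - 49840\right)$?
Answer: $4648829112$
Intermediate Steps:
$\left(-37685 - 32218\right) \left(-16664 - 49840\right) = \left(-69903\right) \left(-66504\right) = 4648829112$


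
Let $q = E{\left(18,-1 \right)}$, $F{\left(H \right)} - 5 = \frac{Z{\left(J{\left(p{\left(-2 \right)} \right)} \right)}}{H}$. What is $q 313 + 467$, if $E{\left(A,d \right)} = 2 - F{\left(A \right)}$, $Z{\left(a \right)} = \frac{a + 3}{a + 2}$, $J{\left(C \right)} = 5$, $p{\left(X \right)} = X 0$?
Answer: $- \frac{30988}{63} \approx -491.87$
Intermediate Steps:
$p{\left(X \right)} = 0$
$Z{\left(a \right)} = \frac{3 + a}{2 + a}$
$F{\left(H \right)} = 5 + \frac{8}{7 H}$ ($F{\left(H \right)} = 5 + \frac{\frac{1}{2 + 5} \left(3 + 5\right)}{H} = 5 + \frac{\frac{1}{7} \cdot 8}{H} = 5 + \frac{8}{7 H}$)
$E{\left(A,d \right)} = -3 - \frac{8}{7 A}$ ($E{\left(A,d \right)} = 2 - \left(5 + \frac{8}{7 A}\right) = -3 - \frac{8}{7 A}$)
$q = - \frac{193}{63}$ ($q = -3 - \frac{8}{7 \cdot 18} = -3 - \frac{4}{63} = - \frac{193}{63} \approx -3.0635$)
$q 313 + 467 = \left(- \frac{193}{63}\right) 313 + 467 = - \frac{60409}{63} + 467 = - \frac{30988}{63}$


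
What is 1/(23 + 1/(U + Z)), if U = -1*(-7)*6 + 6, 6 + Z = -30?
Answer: 12/277 ≈ 0.043321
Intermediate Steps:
Z = -36 (Z = -6 - 30 = -36)
U = 48 (U = 7*6 + 6 = 42 + 6 = 48)
1/(23 + 1/(U + Z)) = 1/(23 + 1/(48 - 36)) = 1/(23 + 1/12) = 1/(277/12) = 12/277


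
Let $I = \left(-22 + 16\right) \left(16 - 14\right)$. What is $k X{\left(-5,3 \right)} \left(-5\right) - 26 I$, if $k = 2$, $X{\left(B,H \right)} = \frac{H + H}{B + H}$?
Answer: $342$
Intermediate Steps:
$X{\left(B,H \right)} = \frac{2 H}{B + H}$
$I = -12$ ($I = \left(-6\right) 2 = -12$)
$k X{\left(-5,3 \right)} \left(-5\right) - 26 I = 2 \cdot 2 \cdot 3 \frac{1}{-5 + 3} \left(-5\right) - -312 = 2 \cdot 2 \cdot 3 \frac{1}{-2} \left(-5\right) + 312 = 2 \cdot 2 \cdot 3 \left(- \frac{1}{2}\right) \left(-5\right) + 312 = 2 \left(-3\right) \left(-5\right) + 312 = \left(-6\right) \left(-5\right) + 312 = 30 + 312 = 342$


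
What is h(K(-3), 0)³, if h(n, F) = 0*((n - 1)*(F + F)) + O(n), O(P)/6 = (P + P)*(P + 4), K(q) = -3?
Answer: -46656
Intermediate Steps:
O(P) = 12*P*(4 + P) (O(P) = 6*((P + P)*(P + 4)) = 6*((2*P)*(4 + P)) = 6*(2*P*(4 + P)) = 12*P*(4 + P))
h(n, F) = 12*n*(4 + n) (h(n, F) = 0*((n - 1)*(F + F)) + 12*n*(4 + n) = 0*((-1 + n)*(2*F)) + 12*n*(4 + n) = 0*(2*F*(-1 + n)) + 12*n*(4 + n) = 0 + 12*n*(4 + n) = 12*n*(4 + n))
h(K(-3), 0)³ = (12*(-3)*(4 - 3))³ = (12*(-3)*1)³ = (-36)³ = -46656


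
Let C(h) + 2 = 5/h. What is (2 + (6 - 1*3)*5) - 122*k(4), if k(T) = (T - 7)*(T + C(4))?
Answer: 2413/2 ≈ 1206.5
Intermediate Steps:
C(h) = -2 + 5/h
k(T) = (-7 + T)*(-¾ + T) (k(T) = (T - 7)*(T + (-2 + 5/4)) = (-7 + T)*(T + (-2 + 5*(¼))) = (-7 + T)*(T + (-2 + 5/4)) = (-7 + T)*(T - ¾) = (-7 + T)*(-¾ + T))
(2 + (6 - 1*3)*5) - 122*k(4) = (2 + (6 - 1*3)*5) - 122*(21/4 + 4² - 31/4*4) = (2 + (6 - 3)*5) - 122*(21/4 + 16 - 31) = (2 + 3*5) - 122*(-39/4) = (2 + 15) + 2379/2 = 17 + 2379/2 = 2413/2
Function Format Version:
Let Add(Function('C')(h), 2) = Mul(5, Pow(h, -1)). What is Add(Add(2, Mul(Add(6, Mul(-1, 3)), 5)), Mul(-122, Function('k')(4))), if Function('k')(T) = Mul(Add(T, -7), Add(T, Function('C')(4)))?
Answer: Rational(2413, 2) ≈ 1206.5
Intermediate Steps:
Function('C')(h) = Add(-2, Mul(5, Pow(h, -1)))
Function('k')(T) = Mul(Add(-7, T), Add(Rational(-3, 4), T)) (Function('k')(T) = Mul(Add(T, -7), Add(T, Add(-2, Mul(5, Pow(4, -1))))) = Mul(Add(-7, T), Add(T, Add(-2, Mul(5, Rational(1, 4))))) = Mul(Add(-7, T), Add(T, Add(-2, Rational(5, 4)))) = Mul(Add(-7, T), Add(T, Rational(-3, 4))) = Mul(Add(-7, T), Add(Rational(-3, 4), T)))
Add(Add(2, Mul(Add(6, Mul(-1, 3)), 5)), Mul(-122, Function('k')(4))) = Add(Add(2, Mul(Add(6, Mul(-1, 3)), 5)), Mul(-122, Add(Rational(21, 4), Pow(4, 2), Mul(Rational(-31, 4), 4)))) = Add(Add(2, Mul(Add(6, -3), 5)), Mul(-122, Add(Rational(21, 4), 16, -31))) = Add(Add(2, Mul(3, 5)), Mul(-122, Rational(-39, 4))) = Add(Add(2, 15), Rational(2379, 2)) = Add(17, Rational(2379, 2)) = Rational(2413, 2)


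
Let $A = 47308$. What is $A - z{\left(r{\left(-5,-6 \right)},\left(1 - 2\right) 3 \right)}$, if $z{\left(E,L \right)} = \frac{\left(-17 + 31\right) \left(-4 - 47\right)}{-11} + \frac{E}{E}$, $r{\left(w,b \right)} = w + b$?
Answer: $\frac{519663}{11} \approx 47242.0$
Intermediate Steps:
$r{\left(w,b \right)} = b + w$
$z{\left(E,L \right)} = \frac{725}{11}$ ($z{\left(E,L \right)} = 14 \left(-51\right) \left(- \frac{1}{11}\right) + 1 = \left(-714\right) \left(- \frac{1}{11}\right) + 1 = \frac{714}{11} + 1 = \frac{725}{11}$)
$A - z{\left(r{\left(-5,-6 \right)},\left(1 - 2\right) 3 \right)} = 47308 - \frac{725}{11} = \frac{519663}{11}$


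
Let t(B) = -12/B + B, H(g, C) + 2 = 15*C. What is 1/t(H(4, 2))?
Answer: 7/193 ≈ 0.036269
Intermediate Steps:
H(g, C) = -2 + 15*C
t(B) = B - 12/B
1/t(H(4, 2)) = 1/((-2 + 15*2) - 12/(-2 + 15*2)) = 1/((-2 + 30) - 12/(-2 + 30)) = 1/(28 - 12/28) = 1/(28 - 12*1/28) = 1/(28 - 3/7) = 1/(193/7) = 7/193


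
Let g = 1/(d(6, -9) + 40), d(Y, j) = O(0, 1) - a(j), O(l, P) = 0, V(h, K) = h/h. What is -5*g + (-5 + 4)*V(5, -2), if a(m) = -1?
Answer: -46/41 ≈ -1.1220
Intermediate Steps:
V(h, K) = 1
d(Y, j) = 1 (d(Y, j) = 0 - 1*(-1) = 0 + 1 = 1)
g = 1/41 (g = 1/(1 + 40) = 1/41 ≈ 0.024390)
-5*g + (-5 + 4)*V(5, -2) = -5*1/41 + (-5 + 4)*1 = -5/41 - 1*1 = -5/41 - 1 = -46/41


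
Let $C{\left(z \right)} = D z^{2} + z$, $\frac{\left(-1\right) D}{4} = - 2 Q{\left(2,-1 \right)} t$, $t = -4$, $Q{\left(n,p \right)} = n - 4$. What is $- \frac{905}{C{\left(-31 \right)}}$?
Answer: $- \frac{905}{61473} \approx -0.014722$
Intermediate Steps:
$Q{\left(n,p \right)} = -4 + n$
$D = 64$ ($D = - 4 - 2 \left(-4 + 2\right) \left(-4\right) = - 4 \left(-2\right) \left(-2\right) \left(-4\right) = - 4 \cdot 4 \left(-4\right) = \left(-4\right) \left(-16\right) = 64$)
$C{\left(z \right)} = z + 64 z^{2}$ ($C{\left(z \right)} = 64 z^{2} + z = z + 64 z^{2}$)
$- \frac{905}{C{\left(-31 \right)}} = - \frac{905}{\left(-31\right) \left(1 + 64 \left(-31\right)\right)} = - \frac{905}{\left(-31\right) \left(1 - 1984\right)} = - \frac{905}{\left(-31\right) \left(-1983\right)} = - \frac{905}{61473}$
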